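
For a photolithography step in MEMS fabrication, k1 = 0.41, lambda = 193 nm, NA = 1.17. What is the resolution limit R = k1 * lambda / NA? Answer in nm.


Step 1: Identify values: k1 = 0.41, lambda = 193 nm, NA = 1.17
Step 2: R = k1 * lambda / NA
R = 0.41 * 193 / 1.17
R = 67.6 nm


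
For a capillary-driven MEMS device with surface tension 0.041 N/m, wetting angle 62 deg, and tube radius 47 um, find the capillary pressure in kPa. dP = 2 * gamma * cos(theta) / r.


Step 1: cos(62 deg) = 0.4695
Step 2: Convert r to m: r = 47e-6 m
Step 3: dP = 2 * 0.041 * 0.4695 / 47e-6 = 819.1 Pa
Step 4: Convert Pa to kPa (divide by 1000).
dP = 0.82 kPa


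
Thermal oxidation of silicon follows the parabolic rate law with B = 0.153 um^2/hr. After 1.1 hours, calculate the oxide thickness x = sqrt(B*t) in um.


Step 1: Compute B*t = 0.153 * 1.1 = 0.1683
Step 2: x = sqrt(0.1683)
x = 0.41 um


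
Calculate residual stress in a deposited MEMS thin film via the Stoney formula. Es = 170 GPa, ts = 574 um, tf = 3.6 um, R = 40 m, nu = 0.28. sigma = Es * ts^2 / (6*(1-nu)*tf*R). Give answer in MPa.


Step 1: Compute numerator: Es * ts^2 = 170 * 574^2 = 56010920 (GPa*um^2)
Step 2: Compute denominator (R in um): 6*(1-nu)*tf*R = 6*0.72*3.6*40e6 = 622080000.0 (um^2)
Step 3: sigma (GPa) = 56010920 / 622080000.0 = 9.0038e-02 GPa
Step 4: Convert to MPa (x1000): sigma = 90.0 MPa


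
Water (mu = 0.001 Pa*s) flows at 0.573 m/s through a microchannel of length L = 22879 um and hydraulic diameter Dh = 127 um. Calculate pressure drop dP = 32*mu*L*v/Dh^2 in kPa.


Step 1: Convert to SI: L = 22879e-6 m, Dh = 127e-6 m
Step 2: dP = 32 * 0.001 * 22879e-6 * 0.573 / (127e-6)^2
Step 3: dP = 26009.63 Pa
Step 4: Convert to kPa: dP = 26.01 kPa


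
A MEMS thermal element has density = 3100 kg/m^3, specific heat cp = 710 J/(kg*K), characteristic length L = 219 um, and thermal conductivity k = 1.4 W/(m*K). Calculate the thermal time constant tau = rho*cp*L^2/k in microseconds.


Step 1: Convert L to m: L = 219e-6 m
Step 2: L^2 = (219e-6)^2 = 4.7961e-08 m^2
Step 3: tau = 3100 * 710 * 4.7961e-08 / 1.4 = 7.540154357e-02 s
Step 4: Convert to microseconds (multiply by 1e6).
tau = 75401.544 us


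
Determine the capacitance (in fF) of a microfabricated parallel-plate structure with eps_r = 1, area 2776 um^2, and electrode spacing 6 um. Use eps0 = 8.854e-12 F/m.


Step 1: Convert area to m^2: A = 2776e-12 m^2
Step 2: Convert gap to m: d = 6e-6 m
Step 3: C = eps0 * eps_r * A / d
C = 8.854e-12 * 1 * 2776e-12 / 6e-6
Step 4: Convert to fF (multiply by 1e15).
C = 4.1 fF


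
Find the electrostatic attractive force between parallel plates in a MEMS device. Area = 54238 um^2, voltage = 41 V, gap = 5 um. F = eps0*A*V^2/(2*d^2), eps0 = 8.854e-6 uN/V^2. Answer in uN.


Step 1: Identify parameters.
eps0 = 8.854e-6 uN/V^2, A = 54238 um^2, V = 41 V, d = 5 um
Step 2: Compute V^2 = 41^2 = 1681
Step 3: Compute d^2 = 5^2 = 25
Step 4: F = 0.5 * 8.854e-6 * 54238 * 1681 / 25
F = 16.145 uN


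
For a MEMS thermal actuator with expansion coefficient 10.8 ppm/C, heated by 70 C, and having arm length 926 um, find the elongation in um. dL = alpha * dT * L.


Step 1: Convert CTE: alpha = 10.8 ppm/C = 10.8e-6 /C
Step 2: dL = 10.8e-6 * 70 * 926
dL = 0.7001 um


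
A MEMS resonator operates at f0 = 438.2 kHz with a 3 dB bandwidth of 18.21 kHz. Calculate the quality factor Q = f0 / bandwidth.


Step 1: Q = f0 / bandwidth
Step 2: Q = 438.2 / 18.21
Q = 24.1


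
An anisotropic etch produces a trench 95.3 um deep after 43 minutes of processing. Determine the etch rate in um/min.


Step 1: Etch rate = depth / time
Step 2: rate = 95.3 / 43
rate = 2.216 um/min


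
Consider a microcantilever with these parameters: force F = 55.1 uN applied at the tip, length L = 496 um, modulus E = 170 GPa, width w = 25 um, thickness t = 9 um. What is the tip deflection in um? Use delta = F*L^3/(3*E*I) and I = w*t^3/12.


Step 1: Calculate the second moment of area.
I = w * t^3 / 12 = 25 * 9^3 / 12 = 1518.75 um^4
Step 2: Convert E to consistent units (1 GPa = 1000 uN/um^2).
E = 170 GPa = 170000 uN/um^2
Step 3: Calculate tip deflection.
delta = F * L^3 / (3 * E * I)
delta = 55.1 * 496^3 / (3 * 170000 * 1518.75)
delta = 8.6804 um


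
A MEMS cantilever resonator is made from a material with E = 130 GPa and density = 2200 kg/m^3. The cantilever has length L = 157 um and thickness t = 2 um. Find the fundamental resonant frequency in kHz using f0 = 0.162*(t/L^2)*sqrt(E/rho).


Step 1: Convert units to SI.
t_SI = 2e-6 m, L_SI = 157e-6 m
Step 2: Calculate sqrt(E/rho).
sqrt(130e9 / 2200) = 7687.06 m/s
Step 3: Compute f0.
f0 = 0.162 * 2e-6 / (157e-6)^2 * 7687.06 = 101042.9 Hz = 101.04 kHz


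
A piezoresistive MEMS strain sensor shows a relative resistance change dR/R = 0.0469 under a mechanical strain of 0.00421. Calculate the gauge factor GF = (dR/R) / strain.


Step 1: Identify values.
dR/R = 0.0469, strain = 0.00421
Step 2: GF = (dR/R) / strain = 0.0469 / 0.00421
GF = 11.1


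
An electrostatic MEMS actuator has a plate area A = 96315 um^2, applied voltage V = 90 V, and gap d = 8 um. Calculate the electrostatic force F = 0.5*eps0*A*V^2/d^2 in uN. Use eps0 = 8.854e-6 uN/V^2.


Step 1: Identify parameters.
eps0 = 8.854e-6 uN/V^2, A = 96315 um^2, V = 90 V, d = 8 um
Step 2: Compute V^2 = 90^2 = 8100
Step 3: Compute d^2 = 8^2 = 64
Step 4: F = 0.5 * 8.854e-6 * 96315 * 8100 / 64
F = 53.965 uN


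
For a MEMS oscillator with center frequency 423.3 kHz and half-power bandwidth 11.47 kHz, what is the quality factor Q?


Step 1: Q = f0 / bandwidth
Step 2: Q = 423.3 / 11.47
Q = 36.9


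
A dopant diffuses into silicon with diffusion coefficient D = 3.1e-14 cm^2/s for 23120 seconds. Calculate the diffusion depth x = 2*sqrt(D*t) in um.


Step 1: Compute D*t = 3.1e-14 * 23120 = 7.1672e-10 cm^2
Step 2: sqrt(D*t) = 2.6772e-05 cm
Step 3: x = 2 * 2.6772e-05 cm = 5.3544e-05 cm
Step 4: Convert to um (1 cm = 1e4 um): x = 0.535 um


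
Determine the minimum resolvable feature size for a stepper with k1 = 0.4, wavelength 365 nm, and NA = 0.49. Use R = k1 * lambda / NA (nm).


Step 1: Identify values: k1 = 0.4, lambda = 365 nm, NA = 0.49
Step 2: R = k1 * lambda / NA
R = 0.4 * 365 / 0.49
R = 298.0 nm


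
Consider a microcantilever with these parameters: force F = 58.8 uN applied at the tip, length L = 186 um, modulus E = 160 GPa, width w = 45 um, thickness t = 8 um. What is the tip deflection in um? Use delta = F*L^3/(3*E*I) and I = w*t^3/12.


Step 1: Calculate the second moment of area.
I = w * t^3 / 12 = 45 * 8^3 / 12 = 1920.0 um^4
Step 2: Convert E to consistent units (1 GPa = 1000 uN/um^2).
E = 160 GPa = 160000 uN/um^2
Step 3: Calculate tip deflection.
delta = F * L^3 / (3 * E * I)
delta = 58.8 * 186^3 / (3 * 160000 * 1920.0)
delta = 0.4106 um


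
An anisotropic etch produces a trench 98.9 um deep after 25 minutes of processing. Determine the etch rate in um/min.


Step 1: Etch rate = depth / time
Step 2: rate = 98.9 / 25
rate = 3.956 um/min


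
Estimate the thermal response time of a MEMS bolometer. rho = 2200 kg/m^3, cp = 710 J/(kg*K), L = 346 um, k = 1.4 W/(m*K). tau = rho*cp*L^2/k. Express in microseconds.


Step 1: Convert L to m: L = 346e-6 m
Step 2: L^2 = (346e-6)^2 = 1.19716e-07 m^2
Step 3: tau = 2200 * 710 * 1.19716e-07 / 1.4 = 1.3356885143e-01 s
Step 4: Convert to microseconds (multiply by 1e6).
tau = 133568.851 us


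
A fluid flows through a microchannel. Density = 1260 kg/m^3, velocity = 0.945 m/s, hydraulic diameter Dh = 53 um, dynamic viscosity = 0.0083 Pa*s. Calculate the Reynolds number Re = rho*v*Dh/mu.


Step 1: Convert Dh to meters: Dh = 53e-6 m
Step 2: Re = rho * v * Dh / mu
Re = 1260 * 0.945 * 53e-6 / 0.0083
Re = 7.603


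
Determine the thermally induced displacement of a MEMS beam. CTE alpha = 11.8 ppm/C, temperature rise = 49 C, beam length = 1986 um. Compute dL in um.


Step 1: Convert CTE: alpha = 11.8 ppm/C = 11.8e-6 /C
Step 2: dL = 11.8e-6 * 49 * 1986
dL = 1.1483 um


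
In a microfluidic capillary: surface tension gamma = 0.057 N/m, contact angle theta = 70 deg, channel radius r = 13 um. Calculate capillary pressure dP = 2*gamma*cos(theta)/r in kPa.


Step 1: cos(70 deg) = 0.342
Step 2: Convert r to m: r = 13e-6 m
Step 3: dP = 2 * 0.057 * 0.342 / 13e-6 = 2999.1 Pa
Step 4: Convert Pa to kPa (divide by 1000).
dP = 3.0 kPa


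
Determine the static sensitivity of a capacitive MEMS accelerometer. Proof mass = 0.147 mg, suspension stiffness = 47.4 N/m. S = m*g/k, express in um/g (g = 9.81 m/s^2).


Step 1: Convert mass: m = 0.147 mg = 1.47e-07 kg
Step 2: S = m * g / k = 1.47e-07 * 9.81 / 47.4
Step 3: S = 3.04e-08 m/g
Step 4: Convert to um/g: S = 0.03 um/g


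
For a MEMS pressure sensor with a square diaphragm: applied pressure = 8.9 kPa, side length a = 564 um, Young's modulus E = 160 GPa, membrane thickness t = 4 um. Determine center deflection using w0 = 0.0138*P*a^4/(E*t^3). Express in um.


Step 1: Convert pressure to compatible units (E is in GPa, so P in GPa).
P = 8.9 kPa = 8.9e-6 GPa
Step 2: Compute numerator: 0.0138 * P * a^4.
a^4 = 564^4 = 101185065216
numerator = 0.0138 * 8.9e-6 * 101185065216 = 1.242755e+04
Step 3: Compute denominator: E * t^3 = 160 * 4^3 = 10240
Step 4: w0 = numerator / denominator = 1.242755e+04 / 10240 = 1.2136 um


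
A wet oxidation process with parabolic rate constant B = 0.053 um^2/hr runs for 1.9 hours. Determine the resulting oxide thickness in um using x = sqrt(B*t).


Step 1: Compute B*t = 0.053 * 1.9 = 0.1007
Step 2: x = sqrt(0.1007)
x = 0.317 um


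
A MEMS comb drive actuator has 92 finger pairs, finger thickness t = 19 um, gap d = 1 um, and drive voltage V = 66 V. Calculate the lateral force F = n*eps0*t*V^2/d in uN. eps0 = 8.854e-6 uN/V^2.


Step 1: Parameters: n=92, eps0=8.854e-6 uN/V^2, t=19 um, V=66 V, d=1 um
Step 2: V^2 = 4356
Step 3: F = 92 * 8.854e-6 * 19 * 4356 / 1
F = 67.417 uN


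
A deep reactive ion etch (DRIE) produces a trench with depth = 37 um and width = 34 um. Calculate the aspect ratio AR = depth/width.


Step 1: AR = depth / width
Step 2: AR = 37 / 34
AR = 1.1


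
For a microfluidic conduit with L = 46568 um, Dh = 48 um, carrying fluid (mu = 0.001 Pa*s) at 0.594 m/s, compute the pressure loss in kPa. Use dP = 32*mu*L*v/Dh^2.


Step 1: Convert to SI: L = 46568e-6 m, Dh = 48e-6 m
Step 2: dP = 32 * 0.001 * 46568e-6 * 0.594 / (48e-6)^2
Step 3: dP = 384186.00 Pa
Step 4: Convert to kPa: dP = 384.19 kPa


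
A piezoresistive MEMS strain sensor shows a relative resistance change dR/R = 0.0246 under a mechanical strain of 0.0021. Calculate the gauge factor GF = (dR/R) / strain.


Step 1: Identify values.
dR/R = 0.0246, strain = 0.0021
Step 2: GF = (dR/R) / strain = 0.0246 / 0.0021
GF = 11.7


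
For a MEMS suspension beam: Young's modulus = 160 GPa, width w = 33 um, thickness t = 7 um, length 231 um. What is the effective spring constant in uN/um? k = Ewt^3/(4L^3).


Step 1: Convert E to consistent units (1 GPa = 1000 uN/um^2).
E = 160 GPa = 160000 uN/um^2
Step 2: Compute t^3 = 7^3 = 343
Step 3: Compute L^3 = 231^3 = 12326391
Step 4: k = 160000 * 33 * 343 / (4 * 12326391)
k = 36.7309 uN/um


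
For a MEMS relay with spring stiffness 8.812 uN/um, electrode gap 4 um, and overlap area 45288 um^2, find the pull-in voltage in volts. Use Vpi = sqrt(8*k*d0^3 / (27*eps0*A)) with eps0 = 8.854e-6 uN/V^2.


Step 1: Compute numerator: 8 * k * d0^3 = 8 * 8.812 * 4^3 = 4511.744
Step 2: Compute denominator: 27 * eps0 * A = 27 * 8.854e-6 * 45288 = 10.826459
Step 3: Vpi = sqrt(4511.744 / 10.826459)
Vpi = 20.41 V


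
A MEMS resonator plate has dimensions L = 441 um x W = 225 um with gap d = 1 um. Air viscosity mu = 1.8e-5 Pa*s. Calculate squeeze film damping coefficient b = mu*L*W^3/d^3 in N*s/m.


Step 1: Convert to SI.
L = 441e-6 m, W = 225e-6 m, d = 1e-6 m
Step 2: W^3 = (225e-6)^3 = 1.14e-11 m^3
Step 3: d^3 = (1e-6)^3 = 1.00e-18 m^3
Step 4: b = 1.8e-5 * 441e-6 * 1.14e-11 / 1.00e-18
b = 9.04e-02 N*s/m


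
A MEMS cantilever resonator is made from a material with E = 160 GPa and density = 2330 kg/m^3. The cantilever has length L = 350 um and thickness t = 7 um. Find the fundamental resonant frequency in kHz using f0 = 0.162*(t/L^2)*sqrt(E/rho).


Step 1: Convert units to SI.
t_SI = 7e-6 m, L_SI = 350e-6 m
Step 2: Calculate sqrt(E/rho).
sqrt(160e9 / 2330) = 8286.71 m/s
Step 3: Compute f0.
f0 = 0.162 * 7e-6 / (350e-6)^2 * 8286.71 = 76711.3 Hz = 76.71 kHz


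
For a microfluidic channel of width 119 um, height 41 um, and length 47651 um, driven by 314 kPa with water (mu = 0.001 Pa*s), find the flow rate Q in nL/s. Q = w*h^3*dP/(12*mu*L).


Step 1: Convert all dimensions to SI (meters).
w = 119e-6 m, h = 41e-6 m, L = 47651e-6 m, dP = 314e3 Pa
Step 2: Q = w * h^3 * dP / (12 * mu * L)
Q = 119e-6 * (41e-6)^3 * 314e3 / (12 * 0.001 * 47651e-6) = 4.50375663e-09 m^3/s
Step 3: Convert Q from m^3/s to nL/s (1 m^3 = 1e12 nL, so multiply by 1e12).
Q = 4503.757 nL/s


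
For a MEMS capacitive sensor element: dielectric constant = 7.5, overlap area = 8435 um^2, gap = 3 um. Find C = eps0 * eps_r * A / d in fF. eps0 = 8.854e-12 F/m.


Step 1: Convert area to m^2: A = 8435e-12 m^2
Step 2: Convert gap to m: d = 3e-6 m
Step 3: C = eps0 * eps_r * A / d
C = 8.854e-12 * 7.5 * 8435e-12 / 3e-6
Step 4: Convert to fF (multiply by 1e15).
C = 186.71 fF


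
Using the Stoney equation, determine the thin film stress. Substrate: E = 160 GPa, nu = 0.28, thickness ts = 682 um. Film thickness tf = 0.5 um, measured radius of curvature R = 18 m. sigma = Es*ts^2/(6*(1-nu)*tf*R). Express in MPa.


Step 1: Compute numerator: Es * ts^2 = 160 * 682^2 = 74419840 (GPa*um^2)
Step 2: Compute denominator (R in um): 6*(1-nu)*tf*R = 6*0.72*0.5*18e6 = 38880000.0 (um^2)
Step 3: sigma (GPa) = 74419840 / 38880000.0 = 1.914091e+00 GPa
Step 4: Convert to MPa (x1000): sigma = 1914.1 MPa


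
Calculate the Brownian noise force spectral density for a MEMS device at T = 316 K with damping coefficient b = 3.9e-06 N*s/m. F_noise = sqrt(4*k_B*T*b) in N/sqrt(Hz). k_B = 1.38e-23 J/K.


Step 1: Compute 4 * k_B * T * b
= 4 * 1.38e-23 * 316 * 3.9e-06
= 6.8028e-26 N^2/Hz
Step 2: F_noise = sqrt(6.8028e-26)
F_noise = 2.61e-13 N/sqrt(Hz)


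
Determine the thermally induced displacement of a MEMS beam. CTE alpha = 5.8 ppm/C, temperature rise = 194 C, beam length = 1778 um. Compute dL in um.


Step 1: Convert CTE: alpha = 5.8 ppm/C = 5.8e-6 /C
Step 2: dL = 5.8e-6 * 194 * 1778
dL = 2.0006 um


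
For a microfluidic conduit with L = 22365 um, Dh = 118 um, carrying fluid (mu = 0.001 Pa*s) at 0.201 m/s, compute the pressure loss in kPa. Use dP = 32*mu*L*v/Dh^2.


Step 1: Convert to SI: L = 22365e-6 m, Dh = 118e-6 m
Step 2: dP = 32 * 0.001 * 22365e-6 * 0.201 / (118e-6)^2
Step 3: dP = 10331.20 Pa
Step 4: Convert to kPa: dP = 10.33 kPa


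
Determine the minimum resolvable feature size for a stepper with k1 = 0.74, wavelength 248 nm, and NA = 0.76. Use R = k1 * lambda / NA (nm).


Step 1: Identify values: k1 = 0.74, lambda = 248 nm, NA = 0.76
Step 2: R = k1 * lambda / NA
R = 0.74 * 248 / 0.76
R = 241.5 nm


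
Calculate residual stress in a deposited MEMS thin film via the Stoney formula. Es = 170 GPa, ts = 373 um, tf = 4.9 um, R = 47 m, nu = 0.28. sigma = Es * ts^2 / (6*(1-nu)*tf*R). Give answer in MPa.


Step 1: Compute numerator: Es * ts^2 = 170 * 373^2 = 23651930 (GPa*um^2)
Step 2: Compute denominator (R in um): 6*(1-nu)*tf*R = 6*0.72*4.9*47e6 = 994896000.0 (um^2)
Step 3: sigma (GPa) = 23651930 / 994896000.0 = 2.3773e-02 GPa
Step 4: Convert to MPa (x1000): sigma = 23.8 MPa


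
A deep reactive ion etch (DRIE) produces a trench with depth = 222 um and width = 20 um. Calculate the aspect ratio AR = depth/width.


Step 1: AR = depth / width
Step 2: AR = 222 / 20
AR = 11.1


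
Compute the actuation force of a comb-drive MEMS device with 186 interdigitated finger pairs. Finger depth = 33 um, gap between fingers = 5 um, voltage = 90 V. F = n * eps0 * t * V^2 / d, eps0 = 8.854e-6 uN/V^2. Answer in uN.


Step 1: Parameters: n=186, eps0=8.854e-6 uN/V^2, t=33 um, V=90 V, d=5 um
Step 2: V^2 = 8100
Step 3: F = 186 * 8.854e-6 * 33 * 8100 / 5
F = 88.04 uN


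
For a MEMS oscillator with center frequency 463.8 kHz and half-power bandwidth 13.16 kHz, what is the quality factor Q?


Step 1: Q = f0 / bandwidth
Step 2: Q = 463.8 / 13.16
Q = 35.2


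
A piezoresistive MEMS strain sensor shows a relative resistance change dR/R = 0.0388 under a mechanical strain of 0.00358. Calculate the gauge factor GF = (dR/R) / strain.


Step 1: Identify values.
dR/R = 0.0388, strain = 0.00358
Step 2: GF = (dR/R) / strain = 0.0388 / 0.00358
GF = 10.8


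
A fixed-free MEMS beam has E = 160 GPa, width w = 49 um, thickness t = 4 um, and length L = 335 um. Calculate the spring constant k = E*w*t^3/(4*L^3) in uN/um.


Step 1: Convert E to consistent units (1 GPa = 1000 uN/um^2).
E = 160 GPa = 160000 uN/um^2
Step 2: Compute t^3 = 4^3 = 64
Step 3: Compute L^3 = 335^3 = 37595375
Step 4: k = 160000 * 49 * 64 / (4 * 37595375)
k = 3.3366 uN/um


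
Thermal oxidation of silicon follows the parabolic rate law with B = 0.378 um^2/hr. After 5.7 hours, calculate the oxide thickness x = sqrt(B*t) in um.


Step 1: Compute B*t = 0.378 * 5.7 = 2.1546
Step 2: x = sqrt(2.1546)
x = 1.468 um


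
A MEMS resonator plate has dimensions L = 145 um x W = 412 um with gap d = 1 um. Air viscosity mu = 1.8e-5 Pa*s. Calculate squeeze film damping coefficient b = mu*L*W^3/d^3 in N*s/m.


Step 1: Convert to SI.
L = 145e-6 m, W = 412e-6 m, d = 1e-6 m
Step 2: W^3 = (412e-6)^3 = 6.99e-11 m^3
Step 3: d^3 = (1e-6)^3 = 1.00e-18 m^3
Step 4: b = 1.8e-5 * 145e-6 * 6.99e-11 / 1.00e-18
b = 1.83e-01 N*s/m


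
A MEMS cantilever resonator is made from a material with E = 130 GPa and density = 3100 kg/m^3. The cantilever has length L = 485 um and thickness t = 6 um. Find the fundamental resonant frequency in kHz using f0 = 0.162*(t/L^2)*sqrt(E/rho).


Step 1: Convert units to SI.
t_SI = 6e-6 m, L_SI = 485e-6 m
Step 2: Calculate sqrt(E/rho).
sqrt(130e9 / 3100) = 6475.76 m/s
Step 3: Compute f0.
f0 = 0.162 * 6e-6 / (485e-6)^2 * 6475.76 = 26759.2 Hz = 26.76 kHz


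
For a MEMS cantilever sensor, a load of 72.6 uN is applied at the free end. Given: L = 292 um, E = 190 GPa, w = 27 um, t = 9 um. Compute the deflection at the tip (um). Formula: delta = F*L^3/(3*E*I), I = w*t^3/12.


Step 1: Calculate the second moment of area.
I = w * t^3 / 12 = 27 * 9^3 / 12 = 1640.25 um^4
Step 2: Convert E to consistent units (1 GPa = 1000 uN/um^2).
E = 190 GPa = 190000 uN/um^2
Step 3: Calculate tip deflection.
delta = F * L^3 / (3 * E * I)
delta = 72.6 * 292^3 / (3 * 190000 * 1640.25)
delta = 1.9333 um


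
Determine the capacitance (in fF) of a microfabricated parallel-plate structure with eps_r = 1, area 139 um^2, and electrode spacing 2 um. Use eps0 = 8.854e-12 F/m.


Step 1: Convert area to m^2: A = 139e-12 m^2
Step 2: Convert gap to m: d = 2e-6 m
Step 3: C = eps0 * eps_r * A / d
C = 8.854e-12 * 1 * 139e-12 / 2e-6
Step 4: Convert to fF (multiply by 1e15).
C = 0.62 fF


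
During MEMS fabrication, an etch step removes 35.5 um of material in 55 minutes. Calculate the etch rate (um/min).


Step 1: Etch rate = depth / time
Step 2: rate = 35.5 / 55
rate = 0.645 um/min


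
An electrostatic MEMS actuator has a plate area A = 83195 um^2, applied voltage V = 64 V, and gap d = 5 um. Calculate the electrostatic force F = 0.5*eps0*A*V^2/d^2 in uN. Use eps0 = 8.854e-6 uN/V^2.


Step 1: Identify parameters.
eps0 = 8.854e-6 uN/V^2, A = 83195 um^2, V = 64 V, d = 5 um
Step 2: Compute V^2 = 64^2 = 4096
Step 3: Compute d^2 = 5^2 = 25
Step 4: F = 0.5 * 8.854e-6 * 83195 * 4096 / 25
F = 60.343 uN


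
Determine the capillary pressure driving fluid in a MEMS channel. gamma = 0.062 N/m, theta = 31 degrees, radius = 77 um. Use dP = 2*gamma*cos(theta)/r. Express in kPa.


Step 1: cos(31 deg) = 0.8572
Step 2: Convert r to m: r = 77e-6 m
Step 3: dP = 2 * 0.062 * 0.8572 / 77e-6 = 1380.4 Pa
Step 4: Convert Pa to kPa (divide by 1000).
dP = 1.38 kPa


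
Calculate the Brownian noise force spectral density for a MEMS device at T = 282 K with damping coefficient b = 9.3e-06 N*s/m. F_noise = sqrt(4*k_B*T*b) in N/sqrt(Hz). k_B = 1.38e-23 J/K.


Step 1: Compute 4 * k_B * T * b
= 4 * 1.38e-23 * 282 * 9.3e-06
= 1.4477e-25 N^2/Hz
Step 2: F_noise = sqrt(1.4477e-25)
F_noise = 3.80e-13 N/sqrt(Hz)


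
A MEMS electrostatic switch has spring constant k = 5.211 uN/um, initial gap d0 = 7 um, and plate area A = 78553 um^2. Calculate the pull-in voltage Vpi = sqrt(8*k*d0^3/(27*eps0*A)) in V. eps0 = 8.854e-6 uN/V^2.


Step 1: Compute numerator: 8 * k * d0^3 = 8 * 5.211 * 7^3 = 14298.984
Step 2: Compute denominator: 27 * eps0 * A = 27 * 8.854e-6 * 78553 = 18.778723
Step 3: Vpi = sqrt(14298.984 / 18.778723)
Vpi = 27.59 V


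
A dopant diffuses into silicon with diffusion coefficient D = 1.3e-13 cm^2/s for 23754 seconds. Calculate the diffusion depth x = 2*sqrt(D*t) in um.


Step 1: Compute D*t = 1.3e-13 * 23754 = 3.08802e-09 cm^2
Step 2: sqrt(D*t) = 5.557e-05 cm
Step 3: x = 2 * 5.557e-05 cm = 1.1114e-04 cm
Step 4: Convert to um (1 cm = 1e4 um): x = 1.111 um


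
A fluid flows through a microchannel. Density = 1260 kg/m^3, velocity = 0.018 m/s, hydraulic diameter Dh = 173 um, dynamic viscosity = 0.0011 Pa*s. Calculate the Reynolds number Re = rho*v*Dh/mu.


Step 1: Convert Dh to meters: Dh = 173e-6 m
Step 2: Re = rho * v * Dh / mu
Re = 1260 * 0.018 * 173e-6 / 0.0011
Re = 3.567


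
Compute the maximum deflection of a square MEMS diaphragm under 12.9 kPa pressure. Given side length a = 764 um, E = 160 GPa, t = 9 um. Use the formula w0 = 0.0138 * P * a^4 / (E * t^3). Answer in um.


Step 1: Convert pressure to compatible units (E is in GPa, so P in GPa).
P = 12.9 kPa = 12.9e-6 GPa
Step 2: Compute numerator: 0.0138 * P * a^4.
a^4 = 764^4 = 340701020416
numerator = 0.0138 * 12.9e-6 * 340701020416 = 6.065e+04
Step 3: Compute denominator: E * t^3 = 160 * 9^3 = 116640
Step 4: w0 = numerator / denominator = 6.065e+04 / 116640 = 0.52 um


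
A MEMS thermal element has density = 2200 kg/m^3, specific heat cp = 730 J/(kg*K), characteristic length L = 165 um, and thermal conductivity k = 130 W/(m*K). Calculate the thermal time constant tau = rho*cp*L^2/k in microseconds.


Step 1: Convert L to m: L = 165e-6 m
Step 2: L^2 = (165e-6)^2 = 2.7225e-08 m^2
Step 3: tau = 2200 * 730 * 2.7225e-08 / 130 = 3.3633346e-04 s
Step 4: Convert to microseconds (multiply by 1e6).
tau = 336.333 us


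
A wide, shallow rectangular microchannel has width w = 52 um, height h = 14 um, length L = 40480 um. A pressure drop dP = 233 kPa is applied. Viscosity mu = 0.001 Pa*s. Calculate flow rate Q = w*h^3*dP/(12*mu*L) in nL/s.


Step 1: Convert all dimensions to SI (meters).
w = 52e-6 m, h = 14e-6 m, L = 40480e-6 m, dP = 233e3 Pa
Step 2: Q = w * h^3 * dP / (12 * mu * L)
Q = 52e-6 * (14e-6)^3 * 233e3 / (12 * 0.001 * 40480e-6) = 6.844183e-11 m^3/s
Step 3: Convert Q from m^3/s to nL/s (1 m^3 = 1e12 nL, so multiply by 1e12).
Q = 68.442 nL/s


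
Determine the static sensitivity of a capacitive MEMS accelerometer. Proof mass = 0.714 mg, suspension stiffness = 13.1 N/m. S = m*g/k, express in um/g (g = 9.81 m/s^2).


Step 1: Convert mass: m = 0.714 mg = 7.14e-07 kg
Step 2: S = m * g / k = 7.14e-07 * 9.81 / 13.1
Step 3: S = 5.35e-07 m/g
Step 4: Convert to um/g: S = 0.535 um/g


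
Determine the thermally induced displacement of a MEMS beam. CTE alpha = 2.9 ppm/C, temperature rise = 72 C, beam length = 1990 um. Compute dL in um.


Step 1: Convert CTE: alpha = 2.9 ppm/C = 2.9e-6 /C
Step 2: dL = 2.9e-6 * 72 * 1990
dL = 0.4155 um


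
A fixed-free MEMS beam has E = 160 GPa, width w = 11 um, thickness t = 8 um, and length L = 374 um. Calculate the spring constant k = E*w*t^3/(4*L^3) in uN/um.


Step 1: Convert E to consistent units (1 GPa = 1000 uN/um^2).
E = 160 GPa = 160000 uN/um^2
Step 2: Compute t^3 = 8^3 = 512
Step 3: Compute L^3 = 374^3 = 52313624
Step 4: k = 160000 * 11 * 512 / (4 * 52313624)
k = 4.3063 uN/um


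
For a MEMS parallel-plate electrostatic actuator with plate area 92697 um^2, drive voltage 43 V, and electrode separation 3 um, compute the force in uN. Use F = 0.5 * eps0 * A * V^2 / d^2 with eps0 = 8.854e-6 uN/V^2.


Step 1: Identify parameters.
eps0 = 8.854e-6 uN/V^2, A = 92697 um^2, V = 43 V, d = 3 um
Step 2: Compute V^2 = 43^2 = 1849
Step 3: Compute d^2 = 3^2 = 9
Step 4: F = 0.5 * 8.854e-6 * 92697 * 1849 / 9
F = 84.308 uN


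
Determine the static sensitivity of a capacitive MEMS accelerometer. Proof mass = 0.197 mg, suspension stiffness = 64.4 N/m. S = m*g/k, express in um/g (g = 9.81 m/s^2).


Step 1: Convert mass: m = 0.197 mg = 1.97e-07 kg
Step 2: S = m * g / k = 1.97e-07 * 9.81 / 64.4
Step 3: S = 3.00e-08 m/g
Step 4: Convert to um/g: S = 0.03 um/g


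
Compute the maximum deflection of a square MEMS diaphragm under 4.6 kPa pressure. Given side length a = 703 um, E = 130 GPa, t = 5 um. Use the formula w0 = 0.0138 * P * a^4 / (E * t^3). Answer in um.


Step 1: Convert pressure to compatible units (E is in GPa, so P in GPa).
P = 4.6 kPa = 4.6e-6 GPa
Step 2: Compute numerator: 0.0138 * P * a^4.
a^4 = 703^4 = 244242535681
numerator = 0.0138 * 4.6e-6 * 244242535681 = 1.55045e+04
Step 3: Compute denominator: E * t^3 = 130 * 5^3 = 16250
Step 4: w0 = numerator / denominator = 1.55045e+04 / 16250 = 0.9541 um


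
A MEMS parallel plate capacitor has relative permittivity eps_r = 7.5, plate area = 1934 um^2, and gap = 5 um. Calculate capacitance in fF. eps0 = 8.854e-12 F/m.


Step 1: Convert area to m^2: A = 1934e-12 m^2
Step 2: Convert gap to m: d = 5e-6 m
Step 3: C = eps0 * eps_r * A / d
C = 8.854e-12 * 7.5 * 1934e-12 / 5e-6
Step 4: Convert to fF (multiply by 1e15).
C = 25.69 fF


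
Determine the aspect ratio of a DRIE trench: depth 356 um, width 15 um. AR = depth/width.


Step 1: AR = depth / width
Step 2: AR = 356 / 15
AR = 23.7


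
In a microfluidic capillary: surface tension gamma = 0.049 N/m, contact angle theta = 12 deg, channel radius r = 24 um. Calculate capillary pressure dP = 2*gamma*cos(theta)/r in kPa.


Step 1: cos(12 deg) = 0.9781
Step 2: Convert r to m: r = 24e-6 m
Step 3: dP = 2 * 0.049 * 0.9781 / 24e-6 = 3993.9 Pa
Step 4: Convert Pa to kPa (divide by 1000).
dP = 3.99 kPa


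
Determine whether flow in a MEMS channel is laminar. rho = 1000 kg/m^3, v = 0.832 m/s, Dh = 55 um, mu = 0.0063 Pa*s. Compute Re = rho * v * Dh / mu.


Step 1: Convert Dh to meters: Dh = 55e-6 m
Step 2: Re = rho * v * Dh / mu
Re = 1000 * 0.832 * 55e-6 / 0.0063
Re = 7.263
Since Re = 7.263 is below ~2300, the flow is laminar.


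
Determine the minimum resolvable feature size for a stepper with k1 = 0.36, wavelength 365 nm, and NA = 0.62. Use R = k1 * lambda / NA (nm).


Step 1: Identify values: k1 = 0.36, lambda = 365 nm, NA = 0.62
Step 2: R = k1 * lambda / NA
R = 0.36 * 365 / 0.62
R = 211.9 nm


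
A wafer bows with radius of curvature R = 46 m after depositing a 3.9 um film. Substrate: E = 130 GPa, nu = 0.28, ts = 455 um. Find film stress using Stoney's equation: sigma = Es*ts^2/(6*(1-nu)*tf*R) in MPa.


Step 1: Compute numerator: Es * ts^2 = 130 * 455^2 = 26913250 (GPa*um^2)
Step 2: Compute denominator (R in um): 6*(1-nu)*tf*R = 6*0.72*3.9*46e6 = 775008000.0 (um^2)
Step 3: sigma (GPa) = 26913250 / 775008000.0 = 3.4726e-02 GPa
Step 4: Convert to MPa (x1000): sigma = 34.7 MPa


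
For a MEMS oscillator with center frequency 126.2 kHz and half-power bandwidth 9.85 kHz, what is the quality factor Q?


Step 1: Q = f0 / bandwidth
Step 2: Q = 126.2 / 9.85
Q = 12.8


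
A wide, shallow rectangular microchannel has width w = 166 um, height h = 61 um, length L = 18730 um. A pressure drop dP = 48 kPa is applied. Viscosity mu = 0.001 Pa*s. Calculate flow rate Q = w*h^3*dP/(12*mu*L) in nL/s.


Step 1: Convert all dimensions to SI (meters).
w = 166e-6 m, h = 61e-6 m, L = 18730e-6 m, dP = 48e3 Pa
Step 2: Q = w * h^3 * dP / (12 * mu * L)
Q = 166e-6 * (61e-6)^3 * 48e3 / (12 * 0.001 * 18730e-6) = 8.046737e-09 m^3/s
Step 3: Convert Q from m^3/s to nL/s (1 m^3 = 1e12 nL, so multiply by 1e12).
Q = 8046.737 nL/s


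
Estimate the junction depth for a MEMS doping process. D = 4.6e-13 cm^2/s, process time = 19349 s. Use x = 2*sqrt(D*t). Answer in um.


Step 1: Compute D*t = 4.6e-13 * 19349 = 8.90054e-09 cm^2
Step 2: sqrt(D*t) = 9.43427e-05 cm
Step 3: x = 2 * 9.43427e-05 cm = 1.886854e-04 cm
Step 4: Convert to um (1 cm = 1e4 um): x = 1.887 um


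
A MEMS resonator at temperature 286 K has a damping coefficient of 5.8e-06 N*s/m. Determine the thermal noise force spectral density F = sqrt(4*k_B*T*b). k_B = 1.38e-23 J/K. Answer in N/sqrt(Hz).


Step 1: Compute 4 * k_B * T * b
= 4 * 1.38e-23 * 286 * 5.8e-06
= 9.1566e-26 N^2/Hz
Step 2: F_noise = sqrt(9.1566e-26)
F_noise = 3.03e-13 N/sqrt(Hz)


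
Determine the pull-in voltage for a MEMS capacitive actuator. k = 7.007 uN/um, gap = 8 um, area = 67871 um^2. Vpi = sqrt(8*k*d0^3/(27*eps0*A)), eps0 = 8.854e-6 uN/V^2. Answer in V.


Step 1: Compute numerator: 8 * k * d0^3 = 8 * 7.007 * 8^3 = 28700.672
Step 2: Compute denominator: 27 * eps0 * A = 27 * 8.854e-6 * 67871 = 16.225106
Step 3: Vpi = sqrt(28700.672 / 16.225106)
Vpi = 42.06 V


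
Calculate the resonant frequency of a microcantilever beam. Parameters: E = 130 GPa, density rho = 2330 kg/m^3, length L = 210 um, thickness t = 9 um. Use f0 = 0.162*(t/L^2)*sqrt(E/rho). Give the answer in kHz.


Step 1: Convert units to SI.
t_SI = 9e-6 m, L_SI = 210e-6 m
Step 2: Calculate sqrt(E/rho).
sqrt(130e9 / 2330) = 7469.54 m/s
Step 3: Compute f0.
f0 = 0.162 * 9e-6 / (210e-6)^2 * 7469.54 = 246952.1 Hz = 246.95 kHz


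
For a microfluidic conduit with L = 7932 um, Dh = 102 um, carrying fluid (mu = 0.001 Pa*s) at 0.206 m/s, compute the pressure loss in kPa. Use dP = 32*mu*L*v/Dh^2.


Step 1: Convert to SI: L = 7932e-6 m, Dh = 102e-6 m
Step 2: dP = 32 * 0.001 * 7932e-6 * 0.206 / (102e-6)^2
Step 3: dP = 5025.73 Pa
Step 4: Convert to kPa: dP = 5.03 kPa


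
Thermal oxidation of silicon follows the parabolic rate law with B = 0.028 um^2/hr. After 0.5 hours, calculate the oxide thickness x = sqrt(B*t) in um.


Step 1: Compute B*t = 0.028 * 0.5 = 0.014
Step 2: x = sqrt(0.014)
x = 0.118 um


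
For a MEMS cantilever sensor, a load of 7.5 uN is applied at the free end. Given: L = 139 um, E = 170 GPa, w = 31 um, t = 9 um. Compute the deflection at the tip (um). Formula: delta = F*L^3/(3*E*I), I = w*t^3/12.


Step 1: Calculate the second moment of area.
I = w * t^3 / 12 = 31 * 9^3 / 12 = 1883.25 um^4
Step 2: Convert E to consistent units (1 GPa = 1000 uN/um^2).
E = 170 GPa = 170000 uN/um^2
Step 3: Calculate tip deflection.
delta = F * L^3 / (3 * E * I)
delta = 7.5 * 139^3 / (3 * 170000 * 1883.25)
delta = 0.021 um


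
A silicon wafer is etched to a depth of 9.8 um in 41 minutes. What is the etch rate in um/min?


Step 1: Etch rate = depth / time
Step 2: rate = 9.8 / 41
rate = 0.239 um/min


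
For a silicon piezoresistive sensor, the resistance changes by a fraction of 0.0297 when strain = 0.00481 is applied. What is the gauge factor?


Step 1: Identify values.
dR/R = 0.0297, strain = 0.00481
Step 2: GF = (dR/R) / strain = 0.0297 / 0.00481
GF = 6.2


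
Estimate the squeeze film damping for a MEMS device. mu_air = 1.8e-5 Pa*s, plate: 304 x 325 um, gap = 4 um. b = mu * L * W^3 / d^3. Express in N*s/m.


Step 1: Convert to SI.
L = 304e-6 m, W = 325e-6 m, d = 4e-6 m
Step 2: W^3 = (325e-6)^3 = 3.43e-11 m^3
Step 3: d^3 = (4e-6)^3 = 6.40e-17 m^3
Step 4: b = 1.8e-5 * 304e-6 * 3.43e-11 / 6.40e-17
b = 2.94e-03 N*s/m


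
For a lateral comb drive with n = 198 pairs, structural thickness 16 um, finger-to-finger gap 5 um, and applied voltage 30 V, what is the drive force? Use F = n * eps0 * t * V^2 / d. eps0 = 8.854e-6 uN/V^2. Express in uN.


Step 1: Parameters: n=198, eps0=8.854e-6 uN/V^2, t=16 um, V=30 V, d=5 um
Step 2: V^2 = 900
Step 3: F = 198 * 8.854e-6 * 16 * 900 / 5
F = 5.049 uN


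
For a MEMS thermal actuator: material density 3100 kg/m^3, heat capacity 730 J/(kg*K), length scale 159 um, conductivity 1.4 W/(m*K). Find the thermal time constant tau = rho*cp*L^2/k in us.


Step 1: Convert L to m: L = 159e-6 m
Step 2: L^2 = (159e-6)^2 = 2.5281e-08 m^2
Step 3: tau = 3100 * 730 * 2.5281e-08 / 1.4 = 4.086493071e-02 s
Step 4: Convert to microseconds (multiply by 1e6).
tau = 40864.931 us


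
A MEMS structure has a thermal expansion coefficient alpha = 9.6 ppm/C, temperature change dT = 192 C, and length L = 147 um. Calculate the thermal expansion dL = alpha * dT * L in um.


Step 1: Convert CTE: alpha = 9.6 ppm/C = 9.6e-6 /C
Step 2: dL = 9.6e-6 * 192 * 147
dL = 0.271 um


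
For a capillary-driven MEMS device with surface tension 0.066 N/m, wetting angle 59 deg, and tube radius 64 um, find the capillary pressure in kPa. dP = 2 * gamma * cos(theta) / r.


Step 1: cos(59 deg) = 0.515
Step 2: Convert r to m: r = 64e-6 m
Step 3: dP = 2 * 0.066 * 0.515 / 64e-6 = 1062.2 Pa
Step 4: Convert Pa to kPa (divide by 1000).
dP = 1.06 kPa


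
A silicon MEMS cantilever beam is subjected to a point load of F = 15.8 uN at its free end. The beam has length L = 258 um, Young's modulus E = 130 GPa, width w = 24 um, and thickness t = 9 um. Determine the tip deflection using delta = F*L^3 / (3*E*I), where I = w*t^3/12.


Step 1: Calculate the second moment of area.
I = w * t^3 / 12 = 24 * 9^3 / 12 = 1458.0 um^4
Step 2: Convert E to consistent units (1 GPa = 1000 uN/um^2).
E = 130 GPa = 130000 uN/um^2
Step 3: Calculate tip deflection.
delta = F * L^3 / (3 * E * I)
delta = 15.8 * 258^3 / (3 * 130000 * 1458.0)
delta = 0.4772 um


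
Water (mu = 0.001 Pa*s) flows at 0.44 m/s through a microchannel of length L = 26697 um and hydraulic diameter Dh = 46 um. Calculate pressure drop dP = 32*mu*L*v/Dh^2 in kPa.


Step 1: Convert to SI: L = 26697e-6 m, Dh = 46e-6 m
Step 2: dP = 32 * 0.001 * 26697e-6 * 0.44 / (46e-6)^2
Step 3: dP = 177643.55 Pa
Step 4: Convert to kPa: dP = 177.64 kPa


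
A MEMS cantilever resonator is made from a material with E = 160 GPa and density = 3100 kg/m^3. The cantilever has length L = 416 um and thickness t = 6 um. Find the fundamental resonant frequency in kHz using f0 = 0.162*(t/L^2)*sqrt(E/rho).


Step 1: Convert units to SI.
t_SI = 6e-6 m, L_SI = 416e-6 m
Step 2: Calculate sqrt(E/rho).
sqrt(160e9 / 3100) = 7184.21 m/s
Step 3: Compute f0.
f0 = 0.162 * 6e-6 / (416e-6)^2 * 7184.21 = 40351.4 Hz = 40.35 kHz


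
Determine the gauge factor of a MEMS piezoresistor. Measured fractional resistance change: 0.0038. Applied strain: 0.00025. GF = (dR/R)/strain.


Step 1: Identify values.
dR/R = 0.0038, strain = 0.00025
Step 2: GF = (dR/R) / strain = 0.0038 / 0.00025
GF = 15.2


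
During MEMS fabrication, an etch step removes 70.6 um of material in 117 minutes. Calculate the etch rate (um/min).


Step 1: Etch rate = depth / time
Step 2: rate = 70.6 / 117
rate = 0.603 um/min


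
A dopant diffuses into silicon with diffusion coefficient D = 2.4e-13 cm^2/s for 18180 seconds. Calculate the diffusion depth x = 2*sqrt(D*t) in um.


Step 1: Compute D*t = 2.4e-13 * 18180 = 4.3632e-09 cm^2
Step 2: sqrt(D*t) = 6.60545e-05 cm
Step 3: x = 2 * 6.60545e-05 cm = 1.32109e-04 cm
Step 4: Convert to um (1 cm = 1e4 um): x = 1.321 um


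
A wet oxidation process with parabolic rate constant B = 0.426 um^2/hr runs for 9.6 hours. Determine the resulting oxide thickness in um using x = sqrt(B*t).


Step 1: Compute B*t = 0.426 * 9.6 = 4.0896
Step 2: x = sqrt(4.0896)
x = 2.022 um


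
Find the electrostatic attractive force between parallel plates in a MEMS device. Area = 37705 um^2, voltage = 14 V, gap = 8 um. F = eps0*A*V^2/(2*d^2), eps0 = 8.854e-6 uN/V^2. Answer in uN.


Step 1: Identify parameters.
eps0 = 8.854e-6 uN/V^2, A = 37705 um^2, V = 14 V, d = 8 um
Step 2: Compute V^2 = 14^2 = 196
Step 3: Compute d^2 = 8^2 = 64
Step 4: F = 0.5 * 8.854e-6 * 37705 * 196 / 64
F = 0.511 uN


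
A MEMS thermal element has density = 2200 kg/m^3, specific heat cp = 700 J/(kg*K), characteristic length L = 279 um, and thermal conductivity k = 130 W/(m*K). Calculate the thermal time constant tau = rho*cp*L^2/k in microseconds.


Step 1: Convert L to m: L = 279e-6 m
Step 2: L^2 = (279e-6)^2 = 7.7841e-08 m^2
Step 3: tau = 2200 * 700 * 7.7841e-08 / 130 = 9.2211646e-04 s
Step 4: Convert to microseconds (multiply by 1e6).
tau = 922.116 us


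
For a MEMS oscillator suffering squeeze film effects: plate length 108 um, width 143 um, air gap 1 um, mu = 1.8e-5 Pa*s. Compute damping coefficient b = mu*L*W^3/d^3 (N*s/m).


Step 1: Convert to SI.
L = 108e-6 m, W = 143e-6 m, d = 1e-6 m
Step 2: W^3 = (143e-6)^3 = 2.92e-12 m^3
Step 3: d^3 = (1e-6)^3 = 1.00e-18 m^3
Step 4: b = 1.8e-5 * 108e-6 * 2.92e-12 / 1.00e-18
b = 5.68e-03 N*s/m


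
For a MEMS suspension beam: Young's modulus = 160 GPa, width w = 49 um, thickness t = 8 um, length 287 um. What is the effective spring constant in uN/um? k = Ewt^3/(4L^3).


Step 1: Convert E to consistent units (1 GPa = 1000 uN/um^2).
E = 160 GPa = 160000 uN/um^2
Step 2: Compute t^3 = 8^3 = 512
Step 3: Compute L^3 = 287^3 = 23639903
Step 4: k = 160000 * 49 * 512 / (4 * 23639903)
k = 42.4503 uN/um


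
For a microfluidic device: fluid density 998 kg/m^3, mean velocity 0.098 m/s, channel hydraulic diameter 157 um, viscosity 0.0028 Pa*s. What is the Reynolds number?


Step 1: Convert Dh to meters: Dh = 157e-6 m
Step 2: Re = rho * v * Dh / mu
Re = 998 * 0.098 * 157e-6 / 0.0028
Re = 5.484


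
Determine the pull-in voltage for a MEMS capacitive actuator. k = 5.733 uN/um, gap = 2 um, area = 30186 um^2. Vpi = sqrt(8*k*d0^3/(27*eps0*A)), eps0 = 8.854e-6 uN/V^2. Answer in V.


Step 1: Compute numerator: 8 * k * d0^3 = 8 * 5.733 * 2^3 = 366.912
Step 2: Compute denominator: 27 * eps0 * A = 27 * 8.854e-6 * 30186 = 7.216205
Step 3: Vpi = sqrt(366.912 / 7.216205)
Vpi = 7.13 V


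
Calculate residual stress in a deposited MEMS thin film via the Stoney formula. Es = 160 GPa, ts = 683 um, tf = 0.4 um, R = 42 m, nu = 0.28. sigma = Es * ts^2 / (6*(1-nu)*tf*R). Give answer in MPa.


Step 1: Compute numerator: Es * ts^2 = 160 * 683^2 = 74638240 (GPa*um^2)
Step 2: Compute denominator (R in um): 6*(1-nu)*tf*R = 6*0.72*0.4*42e6 = 72576000.0 (um^2)
Step 3: sigma (GPa) = 74638240 / 72576000.0 = 1.028415e+00 GPa
Step 4: Convert to MPa (x1000): sigma = 1028.4 MPa


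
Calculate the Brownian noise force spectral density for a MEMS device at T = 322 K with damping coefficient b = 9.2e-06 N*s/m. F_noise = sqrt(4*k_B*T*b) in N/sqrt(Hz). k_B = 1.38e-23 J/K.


Step 1: Compute 4 * k_B * T * b
= 4 * 1.38e-23 * 322 * 9.2e-06
= 1.6352e-25 N^2/Hz
Step 2: F_noise = sqrt(1.6352e-25)
F_noise = 4.04e-13 N/sqrt(Hz)


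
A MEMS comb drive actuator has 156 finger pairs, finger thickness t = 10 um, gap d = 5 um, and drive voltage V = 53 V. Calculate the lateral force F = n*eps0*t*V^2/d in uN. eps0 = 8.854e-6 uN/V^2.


Step 1: Parameters: n=156, eps0=8.854e-6 uN/V^2, t=10 um, V=53 V, d=5 um
Step 2: V^2 = 2809
Step 3: F = 156 * 8.854e-6 * 10 * 2809 / 5
F = 7.76 uN


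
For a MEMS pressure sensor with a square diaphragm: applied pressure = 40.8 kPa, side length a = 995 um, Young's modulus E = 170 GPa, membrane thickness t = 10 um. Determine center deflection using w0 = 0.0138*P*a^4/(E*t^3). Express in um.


Step 1: Convert pressure to compatible units (E is in GPa, so P in GPa).
P = 40.8 kPa = 40.8e-6 GPa
Step 2: Compute numerator: 0.0138 * P * a^4.
a^4 = 995^4 = 980149500625
numerator = 0.0138 * 40.8e-6 * 980149500625 = 5.518634e+05
Step 3: Compute denominator: E * t^3 = 170 * 10^3 = 170000
Step 4: w0 = numerator / denominator = 5.518634e+05 / 170000 = 3.2463 um


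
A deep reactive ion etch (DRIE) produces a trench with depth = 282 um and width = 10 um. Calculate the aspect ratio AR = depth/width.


Step 1: AR = depth / width
Step 2: AR = 282 / 10
AR = 28.2
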